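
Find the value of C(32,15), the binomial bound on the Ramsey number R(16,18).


R(16,18) <= C(16+18-2, 16-1) = C(32, 15)
C(32, 15) = 32! / (15! * 17!)
= 565722720

565722720


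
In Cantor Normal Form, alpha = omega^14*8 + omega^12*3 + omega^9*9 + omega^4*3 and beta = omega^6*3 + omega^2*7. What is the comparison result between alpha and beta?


Compare term by term from highest exponent:
alpha = omega^14*8 + omega^12*3 + omega^9*9 + omega^4*3
beta = omega^6*3 + omega^2*7
Term 1: alpha has omega^14*8, beta has omega^6*3
Term 2: alpha has omega^12*3, beta has omega^2*7
Term 3: alpha has omega^9*9, beta has omega^0*0
Term 4: alpha has omega^4*3, beta has omega^0*0
Result: alpha > beta

alpha > beta


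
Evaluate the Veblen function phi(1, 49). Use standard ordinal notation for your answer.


phi(1, 49):
phi(1, beta) = epsilon_beta (the beta-th epsilon number).
phi(1, 49) = epsilon_49

epsilon_49


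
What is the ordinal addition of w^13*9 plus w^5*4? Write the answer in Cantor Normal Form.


Ordinal addition w^13*9 + w^5*4:
Leading exponent of alpha (13) > leading exponent of beta (5).
Since alpha's term has higher exponent than beta's leading term,
the sum is simply alpha followed by beta.
Result = w^13*9 + w^5*4

w^13*9 + w^5*4


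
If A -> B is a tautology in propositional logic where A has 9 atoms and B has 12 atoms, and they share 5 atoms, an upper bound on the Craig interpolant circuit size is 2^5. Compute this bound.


Shared atoms = 5
Craig interpolant size bound = 2^5
= 32

32


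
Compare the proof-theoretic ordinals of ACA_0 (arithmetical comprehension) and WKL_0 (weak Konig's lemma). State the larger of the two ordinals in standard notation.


Proof-theoretic ordinal of ACA_0 (arithmetical comprehension): epsilon_0
Proof-theoretic ordinal of WKL_0 (weak Konig's lemma): omega^omega
Comparing: omega^omega < epsilon_0.
The larger ordinal is epsilon_0 (from ACA_0 (arithmetical comprehension)).

epsilon_0


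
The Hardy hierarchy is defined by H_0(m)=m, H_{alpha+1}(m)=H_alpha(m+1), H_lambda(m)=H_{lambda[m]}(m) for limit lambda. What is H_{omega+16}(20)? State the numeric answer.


H_{omega+16}(20):
Unwind the 16 successor steps: H_{omega+16}(20) = H_omega(20+16) = H_omega(36).
H_omega(m) = H_m(m) = m + m = 2m.
Result = 2 * 36 = 72

72


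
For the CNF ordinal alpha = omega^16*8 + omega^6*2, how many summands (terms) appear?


CNF: omega^16*8 + omega^6*2
Count the summands separated by '+':
  term 1: omega^16*8
  term 2: omega^6*2
Total terms = 2

2


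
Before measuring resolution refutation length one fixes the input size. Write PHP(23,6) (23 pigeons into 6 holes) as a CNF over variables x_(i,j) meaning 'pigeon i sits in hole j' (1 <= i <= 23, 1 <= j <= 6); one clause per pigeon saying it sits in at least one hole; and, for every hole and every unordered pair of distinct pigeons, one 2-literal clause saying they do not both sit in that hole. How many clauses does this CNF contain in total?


PHP(23,6): 23 pigeons, 6 holes, 23*6 = 138 variables.
- pigeon clauses: one per pigeon -> 23 clauses
- hole clauses: 6 holes * C(23,2) = 6 * 253 -> 1518 clauses
Total clauses = 23 + 1518 = 1541

1541


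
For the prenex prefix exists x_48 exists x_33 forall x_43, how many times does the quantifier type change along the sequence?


Walk the prefix and count type changes:
  position 1: exists -> exists
  position 2: exists -> forall <-- alternation
Total alternations = 1

1


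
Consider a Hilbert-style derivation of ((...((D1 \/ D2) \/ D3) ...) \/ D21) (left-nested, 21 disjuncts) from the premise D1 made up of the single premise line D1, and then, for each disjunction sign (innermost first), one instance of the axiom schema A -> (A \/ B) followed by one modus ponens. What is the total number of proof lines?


Building the left-nested 21-ary disjunction from D1:
- 1 premise line (D1)
- 21 disjuncts means 20 disjunction signs; each needs 1 axiom instance + 1 MP = 2 lines: 2 * 20 = 40
Total = 1 + 40 = 41 lines.

41


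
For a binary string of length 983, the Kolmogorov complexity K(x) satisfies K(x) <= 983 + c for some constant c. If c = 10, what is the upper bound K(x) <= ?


K(x) <= |x| + c = 983 + 10 = 993

993


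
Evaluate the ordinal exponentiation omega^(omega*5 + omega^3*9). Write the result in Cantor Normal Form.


omega^(omega*5 + omega^3*9):
In ordinal addition a term is absorbed by a following term of strictly larger exponent: 1 < 3, so omega*5 + omega^3*9 = omega^3*9.
omega raised to a CNF ordinal is a single CNF term: Result = omega^(omega^3*9)

omega^(omega^3*9)


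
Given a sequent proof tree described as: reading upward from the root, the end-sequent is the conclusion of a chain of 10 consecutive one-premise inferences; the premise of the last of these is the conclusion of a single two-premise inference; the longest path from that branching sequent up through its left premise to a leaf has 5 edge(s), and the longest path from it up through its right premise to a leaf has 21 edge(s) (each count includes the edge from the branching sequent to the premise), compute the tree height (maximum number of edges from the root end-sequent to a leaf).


Longest path through the left premise: 5 edges (measured from the branching sequent)
Longest path through the right premise: 21 edges
Height of the subtree rooted at the branching sequent: max(5, 21) = 21
The branching sequent sits 10 edges above the root (the chain of one-premise inferences), so height = 21 + 10 = 31

31


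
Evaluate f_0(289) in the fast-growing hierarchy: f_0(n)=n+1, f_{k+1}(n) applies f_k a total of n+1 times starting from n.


f_0(289) = 289 + 1 = 290

290


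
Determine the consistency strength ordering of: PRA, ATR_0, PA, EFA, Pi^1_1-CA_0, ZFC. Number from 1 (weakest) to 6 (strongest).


Ordering by consistency strength:
1. EFA
2. PRA
3. PA
4. ATR_0
5. Pi^1_1-CA_0
6. ZFC


PRA=2, ATR_0=4, PA=3, EFA=1, Pi^1_1-CA_0=5, ZFC=6


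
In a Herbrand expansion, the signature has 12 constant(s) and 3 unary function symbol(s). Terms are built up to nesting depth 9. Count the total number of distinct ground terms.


Herbrand terms by depth:
Depth 0: 12 constants
Depth 1: 36 new terms (running total: 48)
Depth 2: 108 new terms (running total: 156)
Depth 3: 324 new terms (running total: 480)
Depth 4: 972 new terms (running total: 1452)
Depth 5: 2916 new terms (running total: 4368)
Depth 6: 8748 new terms (running total: 13116)
Depth 7: 26244 new terms (running total: 39360)
Depth 8: 78732 new terms (running total: 118092)
Depth 9: 236196 new terms (running total: 354288)
Total distinct ground terms = 354288

354288


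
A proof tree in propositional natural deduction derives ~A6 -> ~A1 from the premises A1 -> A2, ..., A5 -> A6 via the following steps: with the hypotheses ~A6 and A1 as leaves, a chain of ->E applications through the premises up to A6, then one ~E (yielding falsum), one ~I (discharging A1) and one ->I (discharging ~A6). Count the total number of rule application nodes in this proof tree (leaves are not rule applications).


From hypothesis A1, 5 ->E steps along the 5 premises yield A6.
~E with hypothesis ~A6 gives falsum (1 node); ~I discharging A1 gives ~A1 (1 node); ->I discharging ~A6 gives the goal (1 node).
Total = 5 + 3 = 8 inference nodes.

8


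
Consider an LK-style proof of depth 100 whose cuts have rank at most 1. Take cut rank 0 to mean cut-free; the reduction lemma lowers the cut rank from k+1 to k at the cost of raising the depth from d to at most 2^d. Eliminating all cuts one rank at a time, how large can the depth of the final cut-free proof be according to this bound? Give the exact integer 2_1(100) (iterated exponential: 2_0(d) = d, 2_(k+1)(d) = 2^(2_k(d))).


Each rank reduction sends depth d to at most 2^d; cut rank r needs r reductions.
2_0(100) = 100
2_1(100) = 2^100 = 1267650600228229401496703205376
Cut-free depth bound = 1267650600228229401496703205376

1267650600228229401496703205376


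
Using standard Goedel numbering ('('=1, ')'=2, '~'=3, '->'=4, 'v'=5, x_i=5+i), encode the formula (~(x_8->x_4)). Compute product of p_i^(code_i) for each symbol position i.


Formula: (~(x_8->x_4))
Symbol codes: [1, 3, 1, 13, 4, 9, 2, 2]
Primes: [2, 3, 5, 7, 11, 13, 17, 19]
p_1^1 = 2^1 = 2
p_2^3 = 3^3 = 27
p_3^1 = 5^1 = 5
p_4^13 = 7^13 = 96889010407
p_5^4 = 11^4 = 14641
p_6^9 = 13^9 = 10604499373
p_7^2 = 17^2 = 289
p_8^2 = 19^2 = 361
Product = 423744662052346900495385309484330

423744662052346900495385309484330


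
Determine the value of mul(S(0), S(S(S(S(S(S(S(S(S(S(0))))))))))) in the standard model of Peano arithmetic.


mul(S^1(0), S^10(0)):
S^1(0) = 1
S^10(0) = 10
1 * 10 = 10

10


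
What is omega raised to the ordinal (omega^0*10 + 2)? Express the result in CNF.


omega^(omega^0*10 + 2):
omega^0 = 1, so the exponent is 10 + 2 = 12 (finite ordinal addition).
Result = omega^12, already a single CNF term.

omega^12


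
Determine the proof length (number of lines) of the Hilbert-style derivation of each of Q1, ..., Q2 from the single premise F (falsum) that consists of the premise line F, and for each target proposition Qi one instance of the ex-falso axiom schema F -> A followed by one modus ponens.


Ex falso, line by line:
- 1 premise line (F)
- 2 targets, each needing 1 axiom instance (F -> Qi) + 1 MP = 2 lines: 2 * 2 = 4
Total = 1 + 4 = 5 lines.

5


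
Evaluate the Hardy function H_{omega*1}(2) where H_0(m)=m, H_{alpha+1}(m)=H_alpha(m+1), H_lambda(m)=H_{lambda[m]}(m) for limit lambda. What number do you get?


H_{omega*1}(2):
For the Hardy hierarchy, H_{omega*k}(n) = 2^k * n.
2^1 = 2.
2 * 2 = 4

4


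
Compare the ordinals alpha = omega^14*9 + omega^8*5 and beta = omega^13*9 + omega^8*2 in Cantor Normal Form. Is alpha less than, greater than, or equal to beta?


Compare term by term from highest exponent:
alpha = omega^14*9 + omega^8*5
beta = omega^13*9 + omega^8*2
Term 1: alpha has omega^14*9, beta has omega^13*9
Term 2: alpha has omega^8*5, beta has omega^8*2
Result: alpha > beta

alpha > beta


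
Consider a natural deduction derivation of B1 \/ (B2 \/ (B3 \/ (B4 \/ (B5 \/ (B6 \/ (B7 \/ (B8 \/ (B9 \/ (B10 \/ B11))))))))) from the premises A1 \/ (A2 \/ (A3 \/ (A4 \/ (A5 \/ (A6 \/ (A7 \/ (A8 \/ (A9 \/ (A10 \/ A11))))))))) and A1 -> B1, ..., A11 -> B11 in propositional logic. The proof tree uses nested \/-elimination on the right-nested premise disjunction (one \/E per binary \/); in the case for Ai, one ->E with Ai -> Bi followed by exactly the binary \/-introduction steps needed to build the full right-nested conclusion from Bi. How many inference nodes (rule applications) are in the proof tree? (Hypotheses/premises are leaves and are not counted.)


Constructive dilemma with 11 branches, all disjunctions right-nested:
- \/E: the premise has 10 binary \/, each eliminated once: 10 nodes.
- ->E: one per case (Ai with Ai -> Bi gives Bi): 11 nodes.
- \/I: in case i < n, Bi needs 1 step to form Bi \/ (B(i+1) \/ ...) and then i-1 steps to prepend B(i-1), ..., B1, i.e. i steps; in case i = n, B11 needs 10 prepend steps.
  \/I total = (1 + 2 + ... + 10) + 10 = 55 + 10 = 65 nodes.
Total = 10 + 11 + 65 = 86

86


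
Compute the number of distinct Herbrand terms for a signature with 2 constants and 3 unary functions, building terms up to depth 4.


Herbrand terms by depth:
Depth 0: 2 constants
Depth 1: 6 new terms (running total: 8)
Depth 2: 18 new terms (running total: 26)
Depth 3: 54 new terms (running total: 80)
Depth 4: 162 new terms (running total: 242)
Total distinct ground terms = 242

242


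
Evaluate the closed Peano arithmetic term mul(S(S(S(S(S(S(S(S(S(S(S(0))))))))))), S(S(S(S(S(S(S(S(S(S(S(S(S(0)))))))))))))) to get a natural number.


mul(S^11(0), S^13(0)):
S^11(0) = 11
S^13(0) = 13
11 * 13 = 143

143


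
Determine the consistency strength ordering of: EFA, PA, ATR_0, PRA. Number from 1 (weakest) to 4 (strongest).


Ordering by consistency strength:
1. EFA
2. PRA
3. PA
4. ATR_0


EFA=1, PA=3, ATR_0=4, PRA=2


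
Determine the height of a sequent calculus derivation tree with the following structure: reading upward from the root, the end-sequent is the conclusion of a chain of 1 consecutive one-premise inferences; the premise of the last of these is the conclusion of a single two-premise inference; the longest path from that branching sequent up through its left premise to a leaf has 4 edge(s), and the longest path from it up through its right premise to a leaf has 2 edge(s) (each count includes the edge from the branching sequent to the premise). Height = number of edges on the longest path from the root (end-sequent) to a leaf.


Longest path through the left premise: 4 edges (measured from the branching sequent)
Longest path through the right premise: 2 edges
Height of the subtree rooted at the branching sequent: max(4, 2) = 4
The branching sequent sits 1 edges above the root (the chain of one-premise inferences), so height = 4 + 1 = 5

5


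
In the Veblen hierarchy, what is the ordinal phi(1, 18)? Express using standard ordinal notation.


phi(1, 18):
phi(1, beta) = epsilon_beta (the beta-th epsilon number).
phi(1, 18) = epsilon_18

epsilon_18


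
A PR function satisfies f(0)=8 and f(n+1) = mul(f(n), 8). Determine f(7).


f(0) = 8
f(1) = mul(f(0), 8) = mul(8, 8) = 64
f(2) = mul(f(1), 8) = mul(64, 8) = 512
f(3) = mul(f(2), 8) = mul(512, 8) = 4096
f(4) = mul(f(3), 8) = mul(4096, 8) = 32768
f(5) = mul(f(4), 8) = mul(32768, 8) = 262144
f(6) = mul(f(5), 8) = mul(262144, 8) = 2097152
f(7) = mul(f(6), 8) = mul(2097152, 8) = 16777216


16777216


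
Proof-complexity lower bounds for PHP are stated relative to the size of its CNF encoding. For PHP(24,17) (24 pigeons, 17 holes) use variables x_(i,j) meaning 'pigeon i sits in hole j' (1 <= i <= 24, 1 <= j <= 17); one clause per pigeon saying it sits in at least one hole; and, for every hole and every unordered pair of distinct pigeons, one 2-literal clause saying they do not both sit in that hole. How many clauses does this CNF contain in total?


PHP(24,17): 24 pigeons, 17 holes, 24*17 = 408 variables.
- pigeon clauses: one per pigeon -> 24 clauses
- hole clauses: 17 holes * C(24,2) = 17 * 276 -> 4692 clauses
Total clauses = 24 + 4692 = 4716

4716


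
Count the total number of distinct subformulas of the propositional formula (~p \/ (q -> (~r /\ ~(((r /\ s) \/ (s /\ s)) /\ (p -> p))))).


Formula: (~p \/ (q -> (~r /\ ~(((r /\ s) \/ (s /\ s)) /\ (p -> p)))))
Subformulas found:
  1. r
  2. q
  3. s
  4. p
  5. ~p
  6. ~r
  7. (s /\ s)
  8. (r /\ s)
  9. (p -> p)
  10. ((r /\ s) \/ (s /\ s))
  11. (((r /\ s) \/ (s /\ s)) /\ (p -> p))
  12. ~(((r /\ s) \/ (s /\ s)) /\ (p -> p))
  13. (~r /\ ~(((r /\ s) \/ (s /\ s)) /\ (p -> p)))
  14. (q -> (~r /\ ~(((r /\ s) \/ (s /\ s)) /\ (p -> p))))
  15. (~p \/ (q -> (~r /\ ~(((r /\ s) \/ (s /\ s)) /\ (p -> p)))))
Total distinct subformulas = 15

15


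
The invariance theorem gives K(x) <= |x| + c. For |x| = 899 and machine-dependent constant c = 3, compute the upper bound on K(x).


K(x) <= |x| + c = 899 + 3 = 902

902


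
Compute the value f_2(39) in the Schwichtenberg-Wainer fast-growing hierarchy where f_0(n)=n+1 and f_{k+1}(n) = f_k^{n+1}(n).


f_2(39) = f_1^40(39)
f_1(m) = 2m + 1.
Iterating: f_1^k(n) = 2^k*(n+1) - 1.
f_2(39) = 2^40*(39+1) - 1 = 1099511627776*40 - 1 = 43980465111039

43980465111039


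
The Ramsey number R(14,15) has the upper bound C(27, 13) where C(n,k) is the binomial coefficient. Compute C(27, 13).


R(14,15) <= C(14+15-2, 14-1) = C(27, 13)
C(27, 13) = 27! / (13! * 14!)
= 20058300

20058300


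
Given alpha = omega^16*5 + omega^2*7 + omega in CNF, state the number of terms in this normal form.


CNF: omega^16*5 + omega^2*7 + omega
Count the summands separated by '+':
  term 1: omega^16*5
  term 2: omega^2*7
  term 3: omega
Total terms = 3

3


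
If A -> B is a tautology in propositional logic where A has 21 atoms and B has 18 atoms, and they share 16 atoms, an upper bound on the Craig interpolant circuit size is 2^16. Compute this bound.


Shared atoms = 16
Craig interpolant size bound = 2^16
= 65536

65536


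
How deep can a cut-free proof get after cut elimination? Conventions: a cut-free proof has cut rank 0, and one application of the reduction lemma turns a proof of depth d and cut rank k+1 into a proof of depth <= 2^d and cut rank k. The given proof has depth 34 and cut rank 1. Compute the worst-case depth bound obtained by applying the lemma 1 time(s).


Each rank reduction sends depth d to at most 2^d; cut rank r needs r reductions.
2_0(34) = 34
2_1(34) = 2^34 = 17179869184
Cut-free depth bound = 17179869184

17179869184


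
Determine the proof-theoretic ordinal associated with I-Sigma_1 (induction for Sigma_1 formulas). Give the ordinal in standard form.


The proof-theoretic ordinal of I-Sigma_1 (induction for Sigma_1 formulas) is a standard result in ordinal analysis.
This ordinal is the supremum of order types of primitive recursive well-orderings
that the theory can prove to be well-ordered.
For I-Sigma_1 (induction for Sigma_1 formulas), the proof-theoretic ordinal is omega^omega.

omega^omega


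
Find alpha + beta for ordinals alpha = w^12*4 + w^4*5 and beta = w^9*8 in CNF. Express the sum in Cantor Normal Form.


Ordinal addition (w^12*4 + w^4*5) + w^9*8:
alpha's leading term has exponent 12 > beta's exponent 9, so it survives.
alpha's tail term has exponent 4 < beta's exponent 9, so it is absorbed by beta.
In ordinal addition, any term followed by a strictly larger-exponent term is absorbed.
Result = w^12*4 + w^9*8

w^12*4 + w^9*8


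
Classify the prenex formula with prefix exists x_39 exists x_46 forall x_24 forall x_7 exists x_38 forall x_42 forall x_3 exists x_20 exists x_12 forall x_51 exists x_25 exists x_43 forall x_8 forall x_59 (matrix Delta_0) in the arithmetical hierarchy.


Leading quantifier is exists, so the class is Sigma.
Number of quantifier blocks = alternations + 1 = 7 + 1 = 8.
Classification: Sigma_8

Sigma_8


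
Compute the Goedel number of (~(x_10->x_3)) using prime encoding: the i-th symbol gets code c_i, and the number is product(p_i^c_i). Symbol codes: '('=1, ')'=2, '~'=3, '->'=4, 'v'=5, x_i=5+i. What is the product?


Formula: (~(x_10->x_3))
Symbol codes: [1, 3, 1, 15, 4, 8, 2, 2]
Primes: [2, 3, 5, 7, 11, 13, 17, 19]
p_1^1 = 2^1 = 2
p_2^3 = 3^3 = 27
p_3^1 = 5^1 = 5
p_4^15 = 7^15 = 4747561509943
p_5^4 = 11^4 = 14641
p_6^8 = 13^8 = 815730721
p_7^2 = 17^2 = 289
p_8^2 = 19^2 = 361
Product = 1597191418504999855713375397287090

1597191418504999855713375397287090


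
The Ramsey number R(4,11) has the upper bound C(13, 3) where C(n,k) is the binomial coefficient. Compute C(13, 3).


R(4,11) <= C(4+11-2, 4-1) = C(13, 3)
C(13, 3) = 13! / (3! * 10!)
= 286

286


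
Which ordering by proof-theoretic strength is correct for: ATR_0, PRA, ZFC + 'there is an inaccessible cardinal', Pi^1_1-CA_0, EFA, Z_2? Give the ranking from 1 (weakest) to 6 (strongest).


Ordering by consistency strength:
1. EFA
2. PRA
3. ATR_0
4. Pi^1_1-CA_0
5. Z_2
6. ZFC + 'there is an inaccessible cardinal'


ATR_0=3, PRA=2, ZFC + 'there is an inaccessible cardinal'=6, Pi^1_1-CA_0=4, EFA=1, Z_2=5


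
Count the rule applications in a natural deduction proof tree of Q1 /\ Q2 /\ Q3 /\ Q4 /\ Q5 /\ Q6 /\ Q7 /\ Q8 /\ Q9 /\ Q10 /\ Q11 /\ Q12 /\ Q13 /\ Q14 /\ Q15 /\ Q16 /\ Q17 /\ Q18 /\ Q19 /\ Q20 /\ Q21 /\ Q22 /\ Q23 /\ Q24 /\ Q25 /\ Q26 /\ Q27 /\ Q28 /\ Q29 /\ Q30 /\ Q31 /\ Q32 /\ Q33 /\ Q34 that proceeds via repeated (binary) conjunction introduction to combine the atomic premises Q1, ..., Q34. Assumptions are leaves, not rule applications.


The target conjunction has 34 conjuncts, i.e. 33 binary /\ connectives.
Each conjunction-intro joins two pieces, so 34 atoms require 34-1 = 33 applications.
Total inference nodes = 33

33


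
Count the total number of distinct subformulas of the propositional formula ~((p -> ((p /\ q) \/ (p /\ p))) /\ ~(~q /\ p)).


Formula: ~((p -> ((p /\ q) \/ (p /\ p))) /\ ~(~q /\ p))
Subformulas found:
  1. q
  2. p
  3. ~q
  4. (p /\ p)
  5. (p /\ q)
  6. (~q /\ p)
  7. ~(~q /\ p)
  8. ((p /\ q) \/ (p /\ p))
  9. (p -> ((p /\ q) \/ (p /\ p)))
  10. ((p -> ((p /\ q) \/ (p /\ p))) /\ ~(~q /\ p))
  11. ~((p -> ((p /\ q) \/ (p /\ p))) /\ ~(~q /\ p))
Total distinct subformulas = 11

11


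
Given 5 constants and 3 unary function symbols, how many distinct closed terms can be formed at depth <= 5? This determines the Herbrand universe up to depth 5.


Herbrand terms by depth:
Depth 0: 5 constants
Depth 1: 15 new terms (running total: 20)
Depth 2: 45 new terms (running total: 65)
Depth 3: 135 new terms (running total: 200)
Depth 4: 405 new terms (running total: 605)
Depth 5: 1215 new terms (running total: 1820)
Total distinct ground terms = 1820

1820


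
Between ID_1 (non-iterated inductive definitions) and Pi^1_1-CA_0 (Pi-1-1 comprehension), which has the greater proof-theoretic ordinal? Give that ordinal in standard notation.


Proof-theoretic ordinal of ID_1 (non-iterated inductive definitions): psi_0(epsilon_{Omega+1})
Proof-theoretic ordinal of Pi^1_1-CA_0 (Pi-1-1 comprehension): psi_0(Omega_omega)
Comparing: psi_0(epsilon_{Omega+1}) < psi_0(Omega_omega).
The larger ordinal is psi_0(Omega_omega) (from Pi^1_1-CA_0 (Pi-1-1 comprehension)).

psi_0(Omega_omega)


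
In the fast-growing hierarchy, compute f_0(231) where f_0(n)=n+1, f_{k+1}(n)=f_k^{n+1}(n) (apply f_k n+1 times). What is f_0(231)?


f_0(231) = 231 + 1 = 232

232


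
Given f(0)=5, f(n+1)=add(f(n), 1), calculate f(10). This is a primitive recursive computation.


f(0) = 5
f(1) = add(f(0), 1) = add(5, 1) = 6
f(2) = add(f(1), 1) = add(6, 1) = 7
f(3) = add(f(2), 1) = add(7, 1) = 8
f(4) = add(f(3), 1) = add(8, 1) = 9
f(5) = add(f(4), 1) = add(9, 1) = 10
f(6) = add(f(5), 1) = add(10, 1) = 11
f(7) = add(f(6), 1) = add(11, 1) = 12
f(8) = add(f(7), 1) = add(12, 1) = 13
f(9) = add(f(8), 1) = add(13, 1) = 14
f(10) = add(f(9), 1) = add(14, 1) = 15


15


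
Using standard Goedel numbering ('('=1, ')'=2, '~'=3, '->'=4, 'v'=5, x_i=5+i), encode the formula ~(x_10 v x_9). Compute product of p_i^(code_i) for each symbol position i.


Formula: ~(x_10 v x_9)
Symbol codes: [3, 1, 15, 5, 14, 2]
Primes: [2, 3, 5, 7, 11, 13]
p_1^3 = 2^3 = 8
p_2^1 = 3^1 = 3
p_3^15 = 5^15 = 30517578125
p_4^5 = 7^5 = 16807
p_5^14 = 11^14 = 379749833583241
p_6^2 = 13^2 = 169
Product = 790015848312500113259033203125000

790015848312500113259033203125000


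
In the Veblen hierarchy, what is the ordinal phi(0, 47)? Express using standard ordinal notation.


phi(0, 47):
phi(0, beta) = omega^beta by definition.
phi(0, 47) = omega^47

omega^47


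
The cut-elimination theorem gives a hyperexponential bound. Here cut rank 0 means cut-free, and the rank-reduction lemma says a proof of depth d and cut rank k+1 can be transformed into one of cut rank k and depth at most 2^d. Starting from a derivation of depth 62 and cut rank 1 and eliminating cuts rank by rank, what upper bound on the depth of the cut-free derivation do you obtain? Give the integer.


Each rank reduction sends depth d to at most 2^d; cut rank r needs r reductions.
2_0(62) = 62
2_1(62) = 2^62 = 4611686018427387904
Cut-free depth bound = 4611686018427387904

4611686018427387904


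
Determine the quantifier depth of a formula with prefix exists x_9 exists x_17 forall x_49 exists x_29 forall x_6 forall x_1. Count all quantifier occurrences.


Quantifier prefix has 6 quantifier symbols.
Quantifier depth = 6

6


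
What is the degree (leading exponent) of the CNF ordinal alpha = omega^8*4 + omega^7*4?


CNF: omega^8*4 + omega^7*4
The leading term is omega^8*4, which has exponent 8.

8


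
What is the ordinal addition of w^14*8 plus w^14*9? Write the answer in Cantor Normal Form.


Ordinal addition w^14*8 + w^14*9:
Both terms have the same exponent 14.
w^e*c + w^e*d = w^e*(c+d).
Result = w^14*(8+9) = w^14*17

w^14*17


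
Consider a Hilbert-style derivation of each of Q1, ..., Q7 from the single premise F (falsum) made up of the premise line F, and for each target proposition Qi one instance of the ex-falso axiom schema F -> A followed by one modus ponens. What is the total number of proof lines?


Ex falso, line by line:
- 1 premise line (F)
- 7 targets, each needing 1 axiom instance (F -> Qi) + 1 MP = 2 lines: 2 * 7 = 14
Total = 1 + 14 = 15 lines.

15


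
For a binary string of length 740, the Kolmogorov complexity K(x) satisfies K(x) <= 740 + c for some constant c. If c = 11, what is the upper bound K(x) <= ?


K(x) <= |x| + c = 740 + 11 = 751

751


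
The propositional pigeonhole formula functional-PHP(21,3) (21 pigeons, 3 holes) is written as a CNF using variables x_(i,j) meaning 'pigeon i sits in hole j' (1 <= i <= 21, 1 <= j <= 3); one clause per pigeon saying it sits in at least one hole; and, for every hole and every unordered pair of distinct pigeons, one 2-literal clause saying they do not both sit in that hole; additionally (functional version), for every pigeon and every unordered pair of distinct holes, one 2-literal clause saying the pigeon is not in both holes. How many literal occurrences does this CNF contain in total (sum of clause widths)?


functional-PHP(21,3): 21 pigeons, 3 holes, 21*3 = 63 variables.
- pigeon clauses: one per pigeon -> 21 clauses of width 3 -> 63 literals
- hole clauses: 3 holes * C(21,2) = 3 * 210 -> 630 clauses of width 2 -> 1260 literals
- functional clauses: 21 pigeons * C(3,2) = 21 * 3 -> 63 clauses of width 2 -> 126 literals
Total literal occurrences = 63 + 1260 + 126 = 1449

1449


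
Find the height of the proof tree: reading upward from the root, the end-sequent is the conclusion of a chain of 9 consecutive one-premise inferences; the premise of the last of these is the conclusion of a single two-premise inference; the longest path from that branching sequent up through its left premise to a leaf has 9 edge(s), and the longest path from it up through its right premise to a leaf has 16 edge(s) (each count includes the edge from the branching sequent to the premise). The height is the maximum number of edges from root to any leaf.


Longest path through the left premise: 9 edges (measured from the branching sequent)
Longest path through the right premise: 16 edges
Height of the subtree rooted at the branching sequent: max(9, 16) = 16
The branching sequent sits 9 edges above the root (the chain of one-premise inferences), so height = 16 + 9 = 25

25


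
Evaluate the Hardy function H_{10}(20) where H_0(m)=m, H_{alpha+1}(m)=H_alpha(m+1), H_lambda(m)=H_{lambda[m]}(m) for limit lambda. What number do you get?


H_10(20):
For finite ordinals k, H_k(n) = n + k (each successor step adds 1).
H_10(20) = 20 + 10 = 30

30


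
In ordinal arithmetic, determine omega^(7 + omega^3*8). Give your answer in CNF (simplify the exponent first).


omega^(7 + omega^3*8):
In ordinal addition a term is absorbed by a following term of strictly larger exponent: 0 < 3, so 7 + omega^3*8 = omega^3*8.
omega raised to a CNF ordinal is a single CNF term: Result = omega^(omega^3*8)

omega^(omega^3*8)


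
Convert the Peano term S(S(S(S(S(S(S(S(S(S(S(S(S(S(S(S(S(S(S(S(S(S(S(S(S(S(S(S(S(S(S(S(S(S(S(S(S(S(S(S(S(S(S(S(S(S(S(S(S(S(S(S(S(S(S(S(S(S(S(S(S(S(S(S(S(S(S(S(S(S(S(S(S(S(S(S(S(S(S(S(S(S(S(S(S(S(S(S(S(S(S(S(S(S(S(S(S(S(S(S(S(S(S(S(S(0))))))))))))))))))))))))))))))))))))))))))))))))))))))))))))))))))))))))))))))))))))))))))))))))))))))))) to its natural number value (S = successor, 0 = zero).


Counting successors applied to 0:
105 applications of S to 0 = 105

105


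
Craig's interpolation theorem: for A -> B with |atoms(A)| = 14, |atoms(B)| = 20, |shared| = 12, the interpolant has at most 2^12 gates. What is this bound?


Shared atoms = 12
Craig interpolant size bound = 2^12
= 4096

4096


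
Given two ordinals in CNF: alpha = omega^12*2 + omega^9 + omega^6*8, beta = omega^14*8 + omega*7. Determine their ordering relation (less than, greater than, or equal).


Compare term by term from highest exponent:
alpha = omega^12*2 + omega^9 + omega^6*8
beta = omega^14*8 + omega*7
Term 1: alpha has omega^12*2, beta has omega^14*8
Term 2: alpha has omega^9*1, beta has omega^1*7
Term 3: alpha has omega^6*8, beta has omega^0*0
Result: alpha < beta

alpha < beta


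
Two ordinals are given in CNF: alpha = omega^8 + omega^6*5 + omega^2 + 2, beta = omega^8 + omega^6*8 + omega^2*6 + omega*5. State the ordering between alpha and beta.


Compare term by term from highest exponent:
alpha = omega^8 + omega^6*5 + omega^2 + 2
beta = omega^8 + omega^6*8 + omega^2*6 + omega*5
Term 1: alpha has omega^8*1, beta has omega^8*1
Term 2: alpha has omega^6*5, beta has omega^6*8
Term 3: alpha has omega^2*1, beta has omega^2*6
Term 4: alpha has omega^0*2, beta has omega^1*5
Result: alpha < beta

alpha < beta


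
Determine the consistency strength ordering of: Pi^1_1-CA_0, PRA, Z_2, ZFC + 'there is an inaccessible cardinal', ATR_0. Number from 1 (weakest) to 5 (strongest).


Ordering by consistency strength:
1. PRA
2. ATR_0
3. Pi^1_1-CA_0
4. Z_2
5. ZFC + 'there is an inaccessible cardinal'


Pi^1_1-CA_0=3, PRA=1, Z_2=4, ZFC + 'there is an inaccessible cardinal'=5, ATR_0=2


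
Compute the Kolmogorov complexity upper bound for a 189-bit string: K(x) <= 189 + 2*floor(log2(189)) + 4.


floor(log2(189)) = 7
2 * 7 = 14
K(x) <= 189 + 14 + 4 = 207

207


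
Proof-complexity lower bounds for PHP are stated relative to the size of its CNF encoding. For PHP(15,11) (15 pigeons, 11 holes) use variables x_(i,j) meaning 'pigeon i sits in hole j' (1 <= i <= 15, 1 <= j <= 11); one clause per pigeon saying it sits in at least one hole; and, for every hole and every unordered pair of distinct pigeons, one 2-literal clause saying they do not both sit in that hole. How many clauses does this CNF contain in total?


PHP(15,11): 15 pigeons, 11 holes, 15*11 = 165 variables.
- pigeon clauses: one per pigeon -> 15 clauses
- hole clauses: 11 holes * C(15,2) = 11 * 105 -> 1155 clauses
Total clauses = 15 + 1155 = 1170

1170


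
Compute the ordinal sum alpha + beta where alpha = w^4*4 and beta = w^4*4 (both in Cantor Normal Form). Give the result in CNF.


Ordinal addition w^4*4 + w^4*4:
Both terms have the same exponent 4.
w^e*c + w^e*d = w^e*(c+d).
Result = w^4*(4+4) = w^4*8

w^4*8


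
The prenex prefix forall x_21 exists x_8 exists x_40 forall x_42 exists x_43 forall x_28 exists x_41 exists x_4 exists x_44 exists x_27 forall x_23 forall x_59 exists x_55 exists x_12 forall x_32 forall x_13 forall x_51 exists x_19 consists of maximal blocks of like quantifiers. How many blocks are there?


Alternations = 9.
Blocks = alternations + 1 = 10

10


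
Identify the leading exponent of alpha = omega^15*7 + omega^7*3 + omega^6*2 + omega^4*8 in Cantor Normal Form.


CNF: omega^15*7 + omega^7*3 + omega^6*2 + omega^4*8
The leading term is omega^15*7, which has exponent 15.

15


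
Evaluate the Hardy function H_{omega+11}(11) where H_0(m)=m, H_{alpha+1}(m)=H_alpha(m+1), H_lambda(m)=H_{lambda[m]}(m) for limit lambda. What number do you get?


H_{omega+11}(11):
Unwind the 11 successor steps: H_{omega+11}(11) = H_omega(11+11) = H_omega(22).
H_omega(m) = H_m(m) = m + m = 2m.
Result = 2 * 22 = 44

44


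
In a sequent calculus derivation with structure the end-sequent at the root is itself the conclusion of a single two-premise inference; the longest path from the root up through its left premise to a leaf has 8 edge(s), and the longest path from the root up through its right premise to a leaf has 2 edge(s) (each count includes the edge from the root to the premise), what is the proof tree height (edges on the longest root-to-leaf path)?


Longest path through the left premise: 8 edges (measured from the branching sequent)
Longest path through the right premise: 2 edges
Height of the subtree rooted at the branching sequent: max(8, 2) = 8
The branching sequent is the root itself.
Total height = 8

8


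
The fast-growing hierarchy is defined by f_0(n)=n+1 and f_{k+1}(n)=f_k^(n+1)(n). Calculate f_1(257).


f_1(257) = f_0^258(257)
f_0 adds 1 each time, applied 258 times.
f_1(257) = 257 + 258 = 515

515


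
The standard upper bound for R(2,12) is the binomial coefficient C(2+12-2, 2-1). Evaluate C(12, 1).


R(2,12) <= C(2+12-2, 2-1) = C(12, 1)
C(12, 1) = 12! / (1! * 11!)
= 12

12


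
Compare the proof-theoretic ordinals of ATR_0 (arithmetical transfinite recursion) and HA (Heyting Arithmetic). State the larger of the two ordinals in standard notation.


Proof-theoretic ordinal of ATR_0 (arithmetical transfinite recursion): Gamma_0
Proof-theoretic ordinal of HA (Heyting Arithmetic): epsilon_0
Comparing: epsilon_0 < Gamma_0.
The larger ordinal is Gamma_0 (from ATR_0 (arithmetical transfinite recursion)).

Gamma_0


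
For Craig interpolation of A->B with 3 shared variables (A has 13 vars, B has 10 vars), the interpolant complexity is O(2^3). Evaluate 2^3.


Shared atoms = 3
Craig interpolant size bound = 2^3
= 8

8


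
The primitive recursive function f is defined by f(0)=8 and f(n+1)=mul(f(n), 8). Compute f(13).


f(0) = 8
f(1) = mul(f(0), 8) = mul(8, 8) = 64
f(2) = mul(f(1), 8) = mul(64, 8) = 512
f(3) = mul(f(2), 8) = mul(512, 8) = 4096
f(4) = mul(f(3), 8) = mul(4096, 8) = 32768
f(5) = mul(f(4), 8) = mul(32768, 8) = 262144
f(6) = mul(f(5), 8) = mul(262144, 8) = 2097152
f(7) = mul(f(6), 8) = mul(2097152, 8) = 16777216
f(8) = mul(f(7), 8) = mul(16777216, 8) = 134217728
f(9) = mul(f(8), 8) = mul(134217728, 8) = 1073741824
f(10) = mul(f(9), 8) = mul(1073741824, 8) = 8589934592
f(11) = mul(f(10), 8) = mul(8589934592, 8) = 68719476736
f(12) = mul(f(11), 8) = mul(68719476736, 8) = 549755813888
f(13) = mul(f(12), 8) = mul(549755813888, 8) = 4398046511104


4398046511104


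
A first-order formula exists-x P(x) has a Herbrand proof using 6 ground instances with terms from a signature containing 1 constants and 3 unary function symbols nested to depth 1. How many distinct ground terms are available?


Herbrand terms by depth:
Depth 0: 1 constants
Depth 1: 3 new terms (running total: 4)
Total distinct ground terms = 4

4


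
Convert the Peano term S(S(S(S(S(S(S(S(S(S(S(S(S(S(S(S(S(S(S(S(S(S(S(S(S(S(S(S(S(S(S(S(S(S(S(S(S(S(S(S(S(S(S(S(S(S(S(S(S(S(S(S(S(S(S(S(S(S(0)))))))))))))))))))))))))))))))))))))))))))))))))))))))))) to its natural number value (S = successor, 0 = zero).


Counting successors applied to 0:
58 applications of S to 0 = 58

58


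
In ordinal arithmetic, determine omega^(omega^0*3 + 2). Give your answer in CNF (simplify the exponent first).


omega^(omega^0*3 + 2):
omega^0 = 1, so the exponent is 3 + 2 = 5 (finite ordinal addition).
Result = omega^5, already a single CNF term.

omega^5


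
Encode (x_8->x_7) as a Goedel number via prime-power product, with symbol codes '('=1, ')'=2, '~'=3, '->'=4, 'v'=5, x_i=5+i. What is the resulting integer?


Formula: (x_8->x_7)
Symbol codes: [1, 13, 4, 12, 2]
Primes: [2, 3, 5, 7, 11]
p_1^1 = 2^1 = 2
p_2^13 = 3^13 = 1594323
p_3^4 = 5^4 = 625
p_4^12 = 7^12 = 13841287201
p_5^2 = 11^2 = 121
Product = 3337706733291688353750

3337706733291688353750


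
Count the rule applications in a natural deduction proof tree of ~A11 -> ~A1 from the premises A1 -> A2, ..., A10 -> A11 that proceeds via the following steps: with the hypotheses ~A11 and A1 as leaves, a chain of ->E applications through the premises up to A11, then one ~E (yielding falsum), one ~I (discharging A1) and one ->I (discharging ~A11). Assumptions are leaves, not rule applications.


From hypothesis A1, 10 ->E steps along the 10 premises yield A11.
~E with hypothesis ~A11 gives falsum (1 node); ~I discharging A1 gives ~A1 (1 node); ->I discharging ~A11 gives the goal (1 node).
Total = 10 + 3 = 13 inference nodes.

13


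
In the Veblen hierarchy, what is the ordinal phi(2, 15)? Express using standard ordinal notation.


phi(2, 15):
phi(2, beta) = zeta_beta (the beta-th zeta number, fixed point of epsilon).
phi(2, 15) = zeta_15

zeta_15


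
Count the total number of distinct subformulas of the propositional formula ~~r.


Formula: ~~r
Subformulas found:
  1. r
  2. ~r
  3. ~~r
Total distinct subformulas = 3

3


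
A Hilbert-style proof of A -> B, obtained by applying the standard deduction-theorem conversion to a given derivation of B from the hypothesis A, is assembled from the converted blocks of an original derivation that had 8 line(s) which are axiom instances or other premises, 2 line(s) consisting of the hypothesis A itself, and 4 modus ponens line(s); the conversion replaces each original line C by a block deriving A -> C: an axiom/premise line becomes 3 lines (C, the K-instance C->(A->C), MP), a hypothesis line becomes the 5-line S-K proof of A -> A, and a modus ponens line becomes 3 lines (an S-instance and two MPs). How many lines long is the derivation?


Deduction-theorem conversion, block by block:
- 8 axiom/premise lines -> 3 lines each = 24
- 2 hypothesis lines -> 5 lines each (identity proof A->A) = 10
- 4 MP lines -> 3 lines each (S-instance, MP, MP) = 12
Total = 24 + 10 + 12 = 46 lines.

46


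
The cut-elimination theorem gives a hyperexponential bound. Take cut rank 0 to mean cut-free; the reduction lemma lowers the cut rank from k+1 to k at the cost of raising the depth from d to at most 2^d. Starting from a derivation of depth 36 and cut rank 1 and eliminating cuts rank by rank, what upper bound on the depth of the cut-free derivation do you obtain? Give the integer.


Each rank reduction sends depth d to at most 2^d; cut rank r needs r reductions.
2_0(36) = 36
2_1(36) = 2^36 = 68719476736
Cut-free depth bound = 68719476736

68719476736


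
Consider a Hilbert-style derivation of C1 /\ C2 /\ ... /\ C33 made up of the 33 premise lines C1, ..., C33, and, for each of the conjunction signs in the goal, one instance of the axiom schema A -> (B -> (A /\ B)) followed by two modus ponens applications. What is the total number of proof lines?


Conjoining 33 premises:
- 33 premise lines
- the goal has 32 conjunction signs; each costs 1 axiom instance + 2 MP = 3 lines: 3 * 32 = 96
Total = 33 + 96 = 129 lines.

129


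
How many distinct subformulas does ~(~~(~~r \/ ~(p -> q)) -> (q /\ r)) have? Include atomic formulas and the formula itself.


Formula: ~(~~(~~r \/ ~(p -> q)) -> (q /\ r))
Subformulas found:
  1. q
  2. r
  3. p
  4. ~r
  5. ~~r
  6. (q /\ r)
  7. (p -> q)
  8. ~(p -> q)
  9. (~~r \/ ~(p -> q))
  10. ~(~~r \/ ~(p -> q))
  11. ~~(~~r \/ ~(p -> q))
  12. (~~(~~r \/ ~(p -> q)) -> (q /\ r))
  13. ~(~~(~~r \/ ~(p -> q)) -> (q /\ r))
Total distinct subformulas = 13

13


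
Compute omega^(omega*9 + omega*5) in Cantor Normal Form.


omega^(omega*9 + omega*5):
Both terms of the exponent have the same exponent 1, so they merge: omega*9 + omega*5 = omega*(9+5) = omega*14.
omega raised to a CNF ordinal is a single CNF term: Result = omega^(omega*14)

omega^(omega*14)


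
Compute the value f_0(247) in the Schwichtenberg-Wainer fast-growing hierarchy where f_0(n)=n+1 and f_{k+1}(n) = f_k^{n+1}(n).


f_0(247) = 247 + 1 = 248

248


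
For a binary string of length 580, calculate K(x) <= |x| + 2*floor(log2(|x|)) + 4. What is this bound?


floor(log2(580)) = 9
2 * 9 = 18
K(x) <= 580 + 18 + 4 = 602

602


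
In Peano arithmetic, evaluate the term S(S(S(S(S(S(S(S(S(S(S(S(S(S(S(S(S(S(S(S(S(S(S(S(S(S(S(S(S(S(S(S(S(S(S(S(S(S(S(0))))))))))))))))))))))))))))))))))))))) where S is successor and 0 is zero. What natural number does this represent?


Counting successors applied to 0:
39 applications of S to 0 = 39

39


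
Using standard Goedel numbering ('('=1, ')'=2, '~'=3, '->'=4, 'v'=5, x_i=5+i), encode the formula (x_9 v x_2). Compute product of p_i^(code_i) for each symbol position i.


Formula: (x_9 v x_2)
Symbol codes: [1, 14, 5, 7, 2]
Primes: [2, 3, 5, 7, 11]
p_1^1 = 2^1 = 2
p_2^14 = 3^14 = 4782969
p_3^5 = 5^5 = 3125
p_4^7 = 7^7 = 823543
p_5^2 = 11^2 = 121
Product = 2978854108370043750

2978854108370043750
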